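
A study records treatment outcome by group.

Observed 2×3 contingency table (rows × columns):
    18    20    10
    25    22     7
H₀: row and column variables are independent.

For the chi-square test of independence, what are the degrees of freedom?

df = (r−1)(c−1) = (2−1)·(3−1) = 2

degrees of freedom = 2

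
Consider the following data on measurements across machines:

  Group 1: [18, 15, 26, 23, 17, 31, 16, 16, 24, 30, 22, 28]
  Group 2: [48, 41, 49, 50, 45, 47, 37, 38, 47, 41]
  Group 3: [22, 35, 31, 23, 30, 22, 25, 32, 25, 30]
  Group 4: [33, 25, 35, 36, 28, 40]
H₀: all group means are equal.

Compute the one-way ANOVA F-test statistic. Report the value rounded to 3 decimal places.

test statistic = 35.579

Group means [22.17, 44.30, 27.50, 32.83], grand mean 31.079
SSB = Σnᵢ(x̄ᵢ−x̄)² = 2847.663; SSW = ΣΣ(x−x̄ᵢ)² = 907.100
MSB = 2847.663/3 = 949.2211; MSW = 907.100/34 = 26.6794
F = MSB/MSW = 35.5788
df = (3, 34)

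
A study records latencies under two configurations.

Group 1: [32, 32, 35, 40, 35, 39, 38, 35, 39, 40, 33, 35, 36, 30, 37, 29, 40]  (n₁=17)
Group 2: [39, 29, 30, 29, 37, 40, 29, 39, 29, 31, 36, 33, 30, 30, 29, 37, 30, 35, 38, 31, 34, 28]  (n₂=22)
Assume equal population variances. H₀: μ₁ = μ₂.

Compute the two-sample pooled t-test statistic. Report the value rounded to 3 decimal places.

test statistic = 2.211

x̄₁=35.588, s₁=3.519, n₁=17
x̄₂=32.864, s₂=4.027, n₂=22
s_p² = [16·3.519² + 21·4.027²]/37 = 14.5597
SE = √(s_p²·(1/17+1/22)) = 1.2322
t = (35.588−32.864)/1.2322 = 2.2112
df = 37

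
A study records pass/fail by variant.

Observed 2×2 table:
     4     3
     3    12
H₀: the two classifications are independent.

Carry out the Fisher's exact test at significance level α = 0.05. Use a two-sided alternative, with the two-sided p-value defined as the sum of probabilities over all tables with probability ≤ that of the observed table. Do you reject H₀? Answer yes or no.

Margins: r₁=7, r₂=15, c₁=7, c₂=15, n=22
p_obs = C(7,4)·C(15,3)/C(22,7); sum pmf over tables with pmf ≤ p_obs
p-value (two-sided) = 0.14466
At α=0.05: p ≥ α → fail to reject H₀

reject H₀: no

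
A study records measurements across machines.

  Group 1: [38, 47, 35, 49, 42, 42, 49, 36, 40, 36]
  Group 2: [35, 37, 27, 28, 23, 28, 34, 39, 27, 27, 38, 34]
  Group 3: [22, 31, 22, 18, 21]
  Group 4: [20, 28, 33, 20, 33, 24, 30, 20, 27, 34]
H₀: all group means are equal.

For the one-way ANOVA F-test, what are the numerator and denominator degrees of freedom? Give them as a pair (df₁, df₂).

k = 4 groups, N = 37 total
df = (k−1, N−k) = (4−1, 37−4) = (3, 33)

degrees of freedom = [3, 33]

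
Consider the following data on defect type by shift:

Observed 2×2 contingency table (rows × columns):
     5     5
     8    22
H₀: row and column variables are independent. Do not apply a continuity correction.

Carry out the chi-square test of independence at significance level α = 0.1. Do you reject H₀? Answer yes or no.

reject H₀: no

Row totals [10, 30], col totals [13, 27], n=40
χ² = (5−3.25)²/3.25 + (5−6.75)²/6.75 + (8−9.75)²/9.75 + (22−20.25)²/20.25 = 1.8613
df = 1
p-value (upper-tail) = 0.17247
At α=0.1: p ≥ α → fail to reject H₀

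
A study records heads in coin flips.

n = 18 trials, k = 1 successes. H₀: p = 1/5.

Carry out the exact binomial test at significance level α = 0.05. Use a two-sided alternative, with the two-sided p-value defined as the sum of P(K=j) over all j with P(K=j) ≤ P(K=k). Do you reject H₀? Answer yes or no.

reject H₀: no

Exact binomial: n=18, k=1, p₀=1/5=0.2000
P(X=j) = C(n,j)·p₀^j·(1−p₀)^(n−j); p = Σ P(X=j) over j with P(X=j) ≤ P(X=1)
p-value (two-sided) = 0.15035
At α=0.05: p ≥ α → fail to reject H₀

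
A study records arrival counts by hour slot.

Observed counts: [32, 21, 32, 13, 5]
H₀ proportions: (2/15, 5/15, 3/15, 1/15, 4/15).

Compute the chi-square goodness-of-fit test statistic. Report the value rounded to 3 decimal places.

test statistic = 59.638

n = 103; E_i = n·p_i = [13.73, 34.33, 20.60, 6.87, 27.47]
χ² = (32−13.73)²/13.73 + (21−34.33)²/34.33 + (32−20.60)²/20.60 + (13−6.87)²/6.87 + (5−27.47)²/27.47 = 59.6383
df = 4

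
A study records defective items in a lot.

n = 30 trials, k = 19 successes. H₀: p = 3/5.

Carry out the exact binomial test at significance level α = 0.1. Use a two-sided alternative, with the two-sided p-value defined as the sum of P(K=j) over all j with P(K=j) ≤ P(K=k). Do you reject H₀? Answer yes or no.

reject H₀: no

Exact binomial: n=30, k=19, p₀=3/5=0.6000
P(X=j) = C(n,j)·p₀^j·(1−p₀)^(n−j); p = Σ P(X=j) over j with P(X=j) ≤ P(X=19)
p-value (two-sided) = 0.85262
At α=0.1: p ≥ α → fail to reject H₀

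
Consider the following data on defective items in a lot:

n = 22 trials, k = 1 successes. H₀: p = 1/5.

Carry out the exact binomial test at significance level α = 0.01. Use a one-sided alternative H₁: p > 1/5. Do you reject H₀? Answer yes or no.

Exact binomial: n=22, k=1, p₀=1/5=0.2000
P(X≥1) from Σ C(n,i)·p₀^i·(1−p₀)^(n−i)
p-value (one-sided, H₁ greater) = 0.99262
At α=0.01: p ≥ α → fail to reject H₀

reject H₀: no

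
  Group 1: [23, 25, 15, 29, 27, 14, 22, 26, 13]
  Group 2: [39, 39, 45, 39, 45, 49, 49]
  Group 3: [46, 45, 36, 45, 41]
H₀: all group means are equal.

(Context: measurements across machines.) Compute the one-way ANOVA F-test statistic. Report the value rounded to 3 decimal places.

Group means [21.56, 43.57, 42.60], grand mean 33.905
SSB = Σnᵢ(x̄ᵢ−x̄)² = 2404.673; SSW = ΣΣ(x−x̄ᵢ)² = 487.137
MSB = 2404.673/2 = 1202.3365; MSW = 487.137/18 = 27.0631
F = MSB/MSW = 44.4271
df = (2, 18)

test statistic = 44.427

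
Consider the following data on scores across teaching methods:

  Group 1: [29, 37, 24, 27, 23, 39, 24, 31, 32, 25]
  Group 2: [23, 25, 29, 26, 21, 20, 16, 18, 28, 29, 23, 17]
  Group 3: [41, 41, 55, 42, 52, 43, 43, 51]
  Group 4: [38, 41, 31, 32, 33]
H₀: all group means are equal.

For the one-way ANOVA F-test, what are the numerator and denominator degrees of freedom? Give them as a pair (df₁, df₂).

degrees of freedom = [3, 31]

k = 4 groups, N = 35 total
df = (k−1, N−k) = (4−1, 35−4) = (3, 31)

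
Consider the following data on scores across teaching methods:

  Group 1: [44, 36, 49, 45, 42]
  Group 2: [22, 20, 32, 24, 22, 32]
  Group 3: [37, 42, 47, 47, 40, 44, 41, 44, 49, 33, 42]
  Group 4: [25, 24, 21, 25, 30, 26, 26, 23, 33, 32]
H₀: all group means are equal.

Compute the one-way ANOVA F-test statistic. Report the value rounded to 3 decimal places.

Group means [43.20, 25.33, 42.36, 26.50], grand mean 34.344
SSB = Σnᵢ(x̄ᵢ−x̄)² = 2202.040; SSW = ΣΣ(x−x̄ᵢ)² = 587.179
MSB = 2202.040/3 = 734.0133; MSW = 587.179/28 = 20.9707
F = MSB/MSW = 35.0019
df = (3, 28)

test statistic = 35.002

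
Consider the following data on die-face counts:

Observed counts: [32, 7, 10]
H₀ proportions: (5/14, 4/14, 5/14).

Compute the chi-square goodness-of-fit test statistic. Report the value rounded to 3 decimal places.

test statistic = 18.729

n = 49; E_i = n·p_i = [17.50, 14.00, 17.50]
χ² = (32−17.50)²/17.50 + (7−14.00)²/14.00 + (10−17.50)²/17.50 = 18.7286
df = 2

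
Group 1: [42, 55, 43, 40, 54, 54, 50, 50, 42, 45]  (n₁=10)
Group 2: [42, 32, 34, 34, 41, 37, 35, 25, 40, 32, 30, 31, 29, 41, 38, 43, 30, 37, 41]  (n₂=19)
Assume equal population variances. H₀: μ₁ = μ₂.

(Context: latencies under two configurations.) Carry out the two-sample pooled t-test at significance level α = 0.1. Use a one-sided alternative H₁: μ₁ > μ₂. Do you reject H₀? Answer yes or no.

reject H₀: yes

x̄₁=47.500, s₁=5.740, n₁=10
x̄₂=35.368, s₂=5.177, n₂=19
s_p² = [9·5.740² + 18·5.177²]/27 = 28.8489
SE = √(s_p²·(1/10+1/19)) = 2.0984
t = (47.500−35.368)/2.0984 = 5.7814
df = 27
p-value (one-sided, H₁ greater) = 0.00000
At α=0.1: p < α → reject H₀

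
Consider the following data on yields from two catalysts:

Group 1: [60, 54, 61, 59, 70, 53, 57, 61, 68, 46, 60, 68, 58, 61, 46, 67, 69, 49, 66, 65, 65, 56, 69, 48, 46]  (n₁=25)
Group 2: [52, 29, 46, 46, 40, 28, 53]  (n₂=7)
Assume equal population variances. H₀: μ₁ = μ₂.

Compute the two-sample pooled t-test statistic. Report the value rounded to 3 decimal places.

x̄₁=59.280, s₁=7.861, n₁=25
x̄₂=42.000, s₂=10.182, n₂=7
s_p² = [24·7.861² + 6·10.182²]/30 = 70.1680
SE = √(s_p²·(1/25+1/7)) = 3.5820
t = (59.280−42.000)/3.5820 = 4.8241
df = 30

test statistic = 4.824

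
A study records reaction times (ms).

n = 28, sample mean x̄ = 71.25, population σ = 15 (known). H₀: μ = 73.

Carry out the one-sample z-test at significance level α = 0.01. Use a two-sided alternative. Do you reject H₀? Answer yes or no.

SE = σ/√n = 15/√28 = 2.8347
z = (x̄−μ₀)/SE = (71.25−73)/2.8347 = -0.6173
p-value (two-sided) = 0.53701
At α=0.01: p ≥ α → fail to reject H₀

reject H₀: no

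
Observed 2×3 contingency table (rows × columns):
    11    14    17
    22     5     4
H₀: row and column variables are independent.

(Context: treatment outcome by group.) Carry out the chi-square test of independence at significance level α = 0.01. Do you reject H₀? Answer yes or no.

Row totals [42, 31], col totals [33, 19, 21], n=73
χ² = (11−18.99)²/18.99 + (14−10.93)²/10.93 + (17−12.08)²/12.08 + (22−14.01)²/14.01 + (5−8.07)²/8.07 + (4−8.92)²/8.92 = 14.6526
df = 2
p-value (upper-tail) = 0.00066
At α=0.01: p < α → reject H₀

reject H₀: yes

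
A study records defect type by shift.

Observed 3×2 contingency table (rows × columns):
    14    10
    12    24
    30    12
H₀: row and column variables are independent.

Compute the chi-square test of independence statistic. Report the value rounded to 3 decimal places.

test statistic = 11.511

Row totals [24, 36, 42], col totals [56, 46], n=102
χ² = (14−13.18)²/13.18 + (10−10.82)²/10.82 + (12−19.76)²/19.76 + (24−16.24)²/16.24 + (30−23.06)²/23.06 + (12−18.94)²/18.94 = 11.5112
df = 2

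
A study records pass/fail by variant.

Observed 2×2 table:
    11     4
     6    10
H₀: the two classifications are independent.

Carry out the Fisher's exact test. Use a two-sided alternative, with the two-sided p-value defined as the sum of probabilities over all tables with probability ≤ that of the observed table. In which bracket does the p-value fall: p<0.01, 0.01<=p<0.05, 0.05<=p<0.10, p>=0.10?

p-value bracket: 0.05<=p<0.10

Margins: r₁=15, r₂=16, c₁=17, c₂=14, n=31
p_obs = C(15,11)·C(16,6)/C(31,17); sum pmf over tables with pmf ≤ p_obs
p-value (two-sided) = 0.07317
→ bracket: 0.05<=p<0.10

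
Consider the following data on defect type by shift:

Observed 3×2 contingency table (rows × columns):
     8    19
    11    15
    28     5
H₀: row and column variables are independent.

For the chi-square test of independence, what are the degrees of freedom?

df = (r−1)(c−1) = (3−1)·(2−1) = 2

degrees of freedom = 2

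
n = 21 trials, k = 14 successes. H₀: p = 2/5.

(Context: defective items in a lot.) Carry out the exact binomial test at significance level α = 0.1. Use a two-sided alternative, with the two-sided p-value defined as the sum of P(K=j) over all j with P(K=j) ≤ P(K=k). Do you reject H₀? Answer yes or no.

Exact binomial: n=21, k=14, p₀=2/5=0.4000
P(X=j) = C(n,j)·p₀^j·(1−p₀)^(n−j); p = Σ P(X=j) over j with P(X=j) ≤ P(X=14)
p-value (two-sided) = 0.02331
At α=0.1: p < α → reject H₀

reject H₀: yes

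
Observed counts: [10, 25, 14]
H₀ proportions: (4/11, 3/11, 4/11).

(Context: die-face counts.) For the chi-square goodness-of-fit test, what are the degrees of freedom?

degrees of freedom = 2

df = k − 1 = 3 − 1 = 2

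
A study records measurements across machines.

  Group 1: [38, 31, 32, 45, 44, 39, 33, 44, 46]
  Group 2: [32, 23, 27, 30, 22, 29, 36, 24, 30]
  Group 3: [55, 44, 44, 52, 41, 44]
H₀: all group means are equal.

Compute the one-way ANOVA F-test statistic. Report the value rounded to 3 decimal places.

test statistic = 22.833

Group means [39.11, 28.11, 46.67], grand mean 36.875
SSB = Σnᵢ(x̄ᵢ−x̄)² = 1311.514; SSW = ΣΣ(x−x̄ᵢ)² = 603.111
MSB = 1311.514/2 = 655.7569; MSW = 603.111/21 = 28.7196
F = MSB/MSW = 22.8331
df = (2, 21)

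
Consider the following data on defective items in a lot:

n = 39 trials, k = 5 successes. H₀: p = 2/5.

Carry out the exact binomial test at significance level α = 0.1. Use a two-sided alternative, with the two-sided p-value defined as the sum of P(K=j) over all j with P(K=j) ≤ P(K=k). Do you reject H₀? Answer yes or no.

reject H₀: yes

Exact binomial: n=39, k=5, p₀=2/5=0.4000
P(X=j) = C(n,j)·p₀^j·(1−p₀)^(n−j); p = Σ P(X=j) over j with P(X=j) ≤ P(X=5)
p-value (two-sided) = 0.00042
At α=0.1: p < α → reject H₀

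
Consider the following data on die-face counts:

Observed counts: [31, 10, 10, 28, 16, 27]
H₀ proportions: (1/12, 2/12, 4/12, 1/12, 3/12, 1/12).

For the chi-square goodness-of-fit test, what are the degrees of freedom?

degrees of freedom = 5

df = k − 1 = 6 − 1 = 5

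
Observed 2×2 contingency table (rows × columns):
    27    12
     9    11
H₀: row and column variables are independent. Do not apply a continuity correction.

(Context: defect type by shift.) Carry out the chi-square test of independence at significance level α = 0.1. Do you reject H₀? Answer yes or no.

reject H₀: yes

Row totals [39, 20], col totals [36, 23], n=59
χ² = (27−23.80)²/23.80 + (12−15.20)²/15.20 + (9−12.20)²/12.20 + (11−7.80)²/7.80 = 3.2633
df = 1
p-value (upper-tail) = 0.07085
At α=0.1: p < α → reject H₀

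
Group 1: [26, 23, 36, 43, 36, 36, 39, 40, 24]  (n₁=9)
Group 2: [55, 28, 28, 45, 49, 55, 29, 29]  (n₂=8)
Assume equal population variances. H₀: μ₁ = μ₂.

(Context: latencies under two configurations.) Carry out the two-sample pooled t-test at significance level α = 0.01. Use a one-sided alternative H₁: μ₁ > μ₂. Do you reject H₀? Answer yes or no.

x̄₁=33.667, s₁=7.399, n₁=9
x̄₂=39.750, s₂=12.453, n₂=8
s_p² = [8·7.399² + 7·12.453²]/15 = 101.5667
SE = √(s_p²·(1/9+1/8)) = 4.8970
t = (33.667−39.750)/4.8970 = -1.2422
df = 15
p-value (one-sided, H₁ greater) = 0.88339
At α=0.01: p ≥ α → fail to reject H₀

reject H₀: no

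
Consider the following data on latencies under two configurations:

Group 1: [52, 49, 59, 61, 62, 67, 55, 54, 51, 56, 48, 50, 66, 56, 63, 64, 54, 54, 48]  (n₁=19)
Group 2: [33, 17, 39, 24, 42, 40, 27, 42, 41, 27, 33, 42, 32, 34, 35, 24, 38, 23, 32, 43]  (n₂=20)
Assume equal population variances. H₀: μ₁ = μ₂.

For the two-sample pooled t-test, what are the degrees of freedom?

df = n₁ + n₂ − 2 = 19 + 20 − 2 = 37

degrees of freedom = 37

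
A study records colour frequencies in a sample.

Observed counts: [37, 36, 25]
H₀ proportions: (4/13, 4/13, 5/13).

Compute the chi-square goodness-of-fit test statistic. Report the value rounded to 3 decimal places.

test statistic = 6.962

n = 98; E_i = n·p_i = [30.15, 30.15, 37.69]
χ² = (37−30.15)²/30.15 + (36−30.15)²/30.15 + (25−37.69)²/37.69 = 6.9617
df = 2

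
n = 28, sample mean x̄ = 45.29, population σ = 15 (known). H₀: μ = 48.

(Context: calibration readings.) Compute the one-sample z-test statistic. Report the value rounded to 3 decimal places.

test statistic = -0.956

SE = σ/√n = 15/√28 = 2.8347
z = (x̄−μ₀)/SE = (45.29−48)/2.8347 = -0.9560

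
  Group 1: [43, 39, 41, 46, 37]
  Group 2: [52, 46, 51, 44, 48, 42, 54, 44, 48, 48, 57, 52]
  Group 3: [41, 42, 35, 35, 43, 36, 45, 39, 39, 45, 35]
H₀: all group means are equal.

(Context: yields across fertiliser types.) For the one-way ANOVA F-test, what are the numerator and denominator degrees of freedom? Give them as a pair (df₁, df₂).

k = 3 groups, N = 28 total
df = (k−1, N−k) = (3−1, 28−3) = (2, 25)

degrees of freedom = [2, 25]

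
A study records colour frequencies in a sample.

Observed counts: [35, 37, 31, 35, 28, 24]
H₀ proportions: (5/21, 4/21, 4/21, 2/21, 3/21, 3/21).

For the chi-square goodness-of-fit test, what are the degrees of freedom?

df = k − 1 = 6 − 1 = 5

degrees of freedom = 5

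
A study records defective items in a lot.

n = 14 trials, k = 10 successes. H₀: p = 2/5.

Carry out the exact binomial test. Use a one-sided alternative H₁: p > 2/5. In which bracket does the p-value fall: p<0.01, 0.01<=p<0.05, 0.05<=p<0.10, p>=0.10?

Exact binomial: n=14, k=10, p₀=2/5=0.4000
P(X≥10) from Σ C(n,i)·p₀^i·(1−p₀)^(n−i)
p-value (one-sided, H₁ greater) = 0.01751
→ bracket: 0.01<=p<0.05

p-value bracket: 0.01<=p<0.05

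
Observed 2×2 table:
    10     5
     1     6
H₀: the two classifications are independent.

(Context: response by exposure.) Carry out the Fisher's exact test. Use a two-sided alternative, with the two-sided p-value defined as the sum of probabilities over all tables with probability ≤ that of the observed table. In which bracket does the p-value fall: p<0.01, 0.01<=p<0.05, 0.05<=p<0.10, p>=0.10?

Margins: r₁=15, r₂=7, c₁=11, c₂=11, n=22
p_obs = C(15,10)·C(7,1)/C(22,11); sum pmf over tables with pmf ≤ p_obs
p-value (two-sided) = 0.06347
→ bracket: 0.05<=p<0.10

p-value bracket: 0.05<=p<0.10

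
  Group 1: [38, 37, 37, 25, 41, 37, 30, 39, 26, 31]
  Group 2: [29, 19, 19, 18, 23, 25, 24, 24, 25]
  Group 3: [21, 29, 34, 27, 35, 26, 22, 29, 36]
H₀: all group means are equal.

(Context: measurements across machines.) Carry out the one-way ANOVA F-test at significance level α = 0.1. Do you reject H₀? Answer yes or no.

Group means [34.10, 22.89, 28.78], grand mean 28.786
SSB = Σnᵢ(x̄ᵢ−x̄)² = 595.370; SSW = ΣΣ(x−x̄ᵢ)² = 625.344
MSB = 595.370/2 = 297.6849; MSW = 625.344/25 = 25.0138
F = MSB/MSW = 11.9008
df = (2, 25)
p-value (upper-tail) = 0.00023
At α=0.1: p < α → reject H₀

reject H₀: yes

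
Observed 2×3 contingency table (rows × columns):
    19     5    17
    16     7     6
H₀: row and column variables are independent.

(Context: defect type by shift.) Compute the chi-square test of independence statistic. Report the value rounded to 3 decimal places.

Row totals [41, 29], col totals [35, 12, 23], n=70
χ² = (19−20.50)²/20.50 + (5−7.03)²/7.03 + (17−13.47)²/13.47 + (16−14.50)²/14.50 + (7−4.97)²/4.97 + (6−9.53)²/9.53 = 3.9091
df = 2

test statistic = 3.909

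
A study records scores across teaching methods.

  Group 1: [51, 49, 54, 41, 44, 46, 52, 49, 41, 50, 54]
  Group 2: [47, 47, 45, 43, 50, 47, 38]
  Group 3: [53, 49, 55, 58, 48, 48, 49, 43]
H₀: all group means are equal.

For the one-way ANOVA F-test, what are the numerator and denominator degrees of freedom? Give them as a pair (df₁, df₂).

degrees of freedom = [2, 23]

k = 3 groups, N = 26 total
df = (k−1, N−k) = (3−1, 26−3) = (2, 23)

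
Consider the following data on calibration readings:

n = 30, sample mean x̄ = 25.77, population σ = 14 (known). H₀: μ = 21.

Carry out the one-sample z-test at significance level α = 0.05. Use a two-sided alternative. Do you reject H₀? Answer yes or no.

SE = σ/√n = 14/√30 = 2.5560
z = (x̄−μ₀)/SE = (25.77−21)/2.5560 = 1.8662
p-value (two-sided) = 0.06202
At α=0.05: p ≥ α → fail to reject H₀

reject H₀: no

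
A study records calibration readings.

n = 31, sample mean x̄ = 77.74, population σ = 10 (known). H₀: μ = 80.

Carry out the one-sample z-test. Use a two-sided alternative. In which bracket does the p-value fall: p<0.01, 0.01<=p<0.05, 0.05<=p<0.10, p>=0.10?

SE = σ/√n = 10/√31 = 1.7961
z = (x̄−μ₀)/SE = (77.74−80)/1.7961 = -1.2583
p-value (two-sided) = 0.20828
→ bracket: p>=0.10

p-value bracket: p>=0.10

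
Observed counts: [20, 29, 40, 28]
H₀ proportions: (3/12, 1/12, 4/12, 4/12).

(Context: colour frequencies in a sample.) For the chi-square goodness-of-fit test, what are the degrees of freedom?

df = k − 1 = 4 − 1 = 3

degrees of freedom = 3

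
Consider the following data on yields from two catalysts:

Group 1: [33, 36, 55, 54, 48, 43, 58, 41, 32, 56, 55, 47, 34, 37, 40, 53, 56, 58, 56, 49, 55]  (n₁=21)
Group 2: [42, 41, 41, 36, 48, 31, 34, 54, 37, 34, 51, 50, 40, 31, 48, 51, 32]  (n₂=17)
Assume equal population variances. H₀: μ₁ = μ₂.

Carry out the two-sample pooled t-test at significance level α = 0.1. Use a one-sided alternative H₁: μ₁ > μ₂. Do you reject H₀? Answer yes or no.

x̄₁=47.429, s₁=9.152, n₁=21
x̄₂=41.235, s₂=7.782, n₂=17
s_p² = [20·9.152² + 16·7.782²]/36 = 73.4500
SE = √(s_p²·(1/21+1/17)) = 2.7961
t = (47.429−41.235)/2.7961 = 2.2150
df = 36
p-value (one-sided, H₁ greater) = 0.01659
At α=0.1: p < α → reject H₀

reject H₀: yes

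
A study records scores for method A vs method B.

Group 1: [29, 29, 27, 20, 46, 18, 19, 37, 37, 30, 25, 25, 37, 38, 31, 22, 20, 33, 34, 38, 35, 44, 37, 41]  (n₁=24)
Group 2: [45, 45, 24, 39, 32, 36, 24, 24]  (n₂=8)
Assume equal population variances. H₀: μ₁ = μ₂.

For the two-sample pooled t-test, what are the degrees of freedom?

degrees of freedom = 30

df = n₁ + n₂ − 2 = 24 + 8 − 2 = 30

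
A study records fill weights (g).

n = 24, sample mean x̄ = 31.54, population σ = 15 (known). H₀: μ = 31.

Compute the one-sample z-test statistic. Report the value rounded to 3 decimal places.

test statistic = 0.176

SE = σ/√n = 15/√24 = 3.0619
z = (x̄−μ₀)/SE = (31.54−31)/3.0619 = 0.1764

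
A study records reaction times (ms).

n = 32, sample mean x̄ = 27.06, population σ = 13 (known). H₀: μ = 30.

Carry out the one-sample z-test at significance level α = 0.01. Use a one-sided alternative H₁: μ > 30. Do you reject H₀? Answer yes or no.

reject H₀: no

SE = σ/√n = 13/√32 = 2.2981
z = (x̄−μ₀)/SE = (27.06−30)/2.2981 = -1.2793
p-value (one-sided, H₁ greater) = 0.89961
At α=0.01: p ≥ α → fail to reject H₀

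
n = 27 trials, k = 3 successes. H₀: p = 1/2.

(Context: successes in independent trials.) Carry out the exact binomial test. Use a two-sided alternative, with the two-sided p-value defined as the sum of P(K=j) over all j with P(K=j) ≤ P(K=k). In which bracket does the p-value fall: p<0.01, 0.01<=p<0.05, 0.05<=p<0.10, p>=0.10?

p-value bracket: p<0.01

Exact binomial: n=27, k=3, p₀=1/2=0.5000
P(X=j) = C(n,j)·p₀^j·(1−p₀)^(n−j); p = Σ P(X=j) over j with P(X=j) ≤ P(X=3)
p-value (two-sided) = 0.00005
→ bracket: p<0.01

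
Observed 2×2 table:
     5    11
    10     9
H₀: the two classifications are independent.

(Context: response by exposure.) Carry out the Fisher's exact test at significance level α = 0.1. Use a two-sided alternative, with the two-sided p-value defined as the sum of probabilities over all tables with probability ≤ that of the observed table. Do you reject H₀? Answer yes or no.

reject H₀: no

Margins: r₁=16, r₂=19, c₁=15, c₂=20, n=35
p_obs = C(16,5)·C(19,10)/C(35,15); sum pmf over tables with pmf ≤ p_obs
p-value (two-sided) = 0.30636
At α=0.1: p ≥ α → fail to reject H₀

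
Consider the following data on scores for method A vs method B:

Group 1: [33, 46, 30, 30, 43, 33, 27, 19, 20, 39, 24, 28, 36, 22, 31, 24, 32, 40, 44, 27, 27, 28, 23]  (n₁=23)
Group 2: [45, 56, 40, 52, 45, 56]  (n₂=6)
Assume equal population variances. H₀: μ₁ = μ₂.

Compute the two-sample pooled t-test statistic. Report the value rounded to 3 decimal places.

test statistic = -5.338

x̄₁=30.696, s₁=7.660, n₁=23
x̄₂=49.000, s₂=6.633, n₂=6
s_p² = [22·7.660² + 5·6.633²]/27 = 55.9581
SE = √(s_p²·(1/23+1/6)) = 3.4292
t = (30.696−49.000)/3.4292 = -5.3378
df = 27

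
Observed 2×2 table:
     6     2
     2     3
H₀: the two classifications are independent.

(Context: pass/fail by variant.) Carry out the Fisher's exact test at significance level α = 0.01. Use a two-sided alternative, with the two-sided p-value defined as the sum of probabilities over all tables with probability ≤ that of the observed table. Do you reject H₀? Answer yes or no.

Margins: r₁=8, r₂=5, c₁=8, c₂=5, n=13
p_obs = C(8,6)·C(5,2)/C(13,8); sum pmf over tables with pmf ≤ p_obs
p-value (two-sided) = 0.29293
At α=0.01: p ≥ α → fail to reject H₀

reject H₀: no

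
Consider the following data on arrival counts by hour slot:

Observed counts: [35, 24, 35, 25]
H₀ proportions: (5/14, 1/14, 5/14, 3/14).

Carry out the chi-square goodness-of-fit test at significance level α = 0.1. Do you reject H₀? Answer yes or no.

reject H₀: yes

n = 119; E_i = n·p_i = [42.50, 8.50, 42.50, 25.50]
χ² = (35−42.50)²/42.50 + (24−8.50)²/8.50 + (35−42.50)²/42.50 + (25−25.50)²/25.50 = 30.9216
df = 3
p-value (upper-tail) = 0.00000
At α=0.1: p < α → reject H₀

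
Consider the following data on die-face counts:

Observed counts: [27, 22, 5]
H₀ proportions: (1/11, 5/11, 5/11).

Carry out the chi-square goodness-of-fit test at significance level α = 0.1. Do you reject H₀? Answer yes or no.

n = 54; E_i = n·p_i = [4.91, 24.55, 24.55]
χ² = (27−4.91)²/4.91 + (22−24.55)²/24.55 + (5−24.55)²/24.55 = 115.2370
df = 2
p-value (upper-tail) = 0.00000
At α=0.1: p < α → reject H₀

reject H₀: yes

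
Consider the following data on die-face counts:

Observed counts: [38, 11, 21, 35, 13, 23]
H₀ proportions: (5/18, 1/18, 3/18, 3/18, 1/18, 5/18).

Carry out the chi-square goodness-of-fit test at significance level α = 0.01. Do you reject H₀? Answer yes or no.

n = 141; E_i = n·p_i = [39.17, 7.83, 23.50, 23.50, 7.83, 39.17]
χ² = (38−39.17)²/39.17 + (11−7.83)²/7.83 + (21−23.50)²/23.50 + (35−23.50)²/23.50 + (13−7.83)²/7.83 + (23−39.17)²/39.17 = 17.2894
df = 5
p-value (upper-tail) = 0.00398
At α=0.01: p < α → reject H₀

reject H₀: yes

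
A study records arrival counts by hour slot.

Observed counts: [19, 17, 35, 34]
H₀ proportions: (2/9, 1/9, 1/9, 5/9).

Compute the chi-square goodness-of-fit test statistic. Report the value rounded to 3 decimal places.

n = 105; E_i = n·p_i = [23.33, 11.67, 11.67, 58.33]
χ² = (19−23.33)²/23.33 + (17−11.67)²/11.67 + (35−11.67)²/11.67 + (34−58.33)²/58.33 = 60.0600
df = 3

test statistic = 60.060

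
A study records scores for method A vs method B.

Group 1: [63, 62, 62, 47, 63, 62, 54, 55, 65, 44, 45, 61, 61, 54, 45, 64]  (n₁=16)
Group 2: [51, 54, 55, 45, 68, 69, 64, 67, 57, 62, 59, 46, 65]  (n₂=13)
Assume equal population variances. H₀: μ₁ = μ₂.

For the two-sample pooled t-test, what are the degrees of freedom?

df = n₁ + n₂ − 2 = 16 + 13 − 2 = 27

degrees of freedom = 27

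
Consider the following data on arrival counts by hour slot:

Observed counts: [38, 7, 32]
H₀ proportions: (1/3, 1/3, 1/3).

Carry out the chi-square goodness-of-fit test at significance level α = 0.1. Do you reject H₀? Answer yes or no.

n = 77; E_i = n·p_i = [25.67, 25.67, 25.67]
χ² = (38−25.67)²/25.67 + (7−25.67)²/25.67 + (32−25.67)²/25.67 = 21.0649
df = 2
p-value (upper-tail) = 0.00003
At α=0.1: p < α → reject H₀

reject H₀: yes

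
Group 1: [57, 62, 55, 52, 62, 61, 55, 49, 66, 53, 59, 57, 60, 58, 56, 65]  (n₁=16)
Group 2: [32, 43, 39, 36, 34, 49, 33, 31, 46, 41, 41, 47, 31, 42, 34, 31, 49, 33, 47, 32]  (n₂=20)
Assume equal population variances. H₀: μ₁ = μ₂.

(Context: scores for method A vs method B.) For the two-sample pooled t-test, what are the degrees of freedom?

df = n₁ + n₂ − 2 = 16 + 20 − 2 = 34

degrees of freedom = 34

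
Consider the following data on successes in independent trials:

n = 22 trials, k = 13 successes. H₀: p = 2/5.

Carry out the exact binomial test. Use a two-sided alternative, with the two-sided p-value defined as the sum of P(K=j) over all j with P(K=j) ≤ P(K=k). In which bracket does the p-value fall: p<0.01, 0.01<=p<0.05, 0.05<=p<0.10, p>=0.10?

p-value bracket: 0.05<=p<0.10

Exact binomial: n=22, k=13, p₀=2/5=0.4000
P(X=j) = C(n,j)·p₀^j·(1−p₀)^(n−j); p = Σ P(X=j) over j with P(X=j) ≤ P(X=13)
p-value (two-sided) = 0.08169
→ bracket: 0.05<=p<0.10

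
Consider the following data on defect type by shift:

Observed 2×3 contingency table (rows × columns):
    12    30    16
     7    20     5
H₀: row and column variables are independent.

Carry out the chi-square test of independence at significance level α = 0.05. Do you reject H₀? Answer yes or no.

reject H₀: no

Row totals [58, 32], col totals [19, 50, 21], n=90
χ² = (12−12.24)²/12.24 + (30−32.22)²/32.22 + (16−13.53)²/13.53 + (7−6.76)²/6.76 + (20−17.78)²/17.78 + (5−7.47)²/7.47 = 1.7092
df = 2
p-value (upper-tail) = 0.42545
At α=0.05: p ≥ α → fail to reject H₀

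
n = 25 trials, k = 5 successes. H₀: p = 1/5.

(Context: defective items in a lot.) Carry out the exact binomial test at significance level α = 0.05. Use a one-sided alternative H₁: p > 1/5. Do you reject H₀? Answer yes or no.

reject H₀: no

Exact binomial: n=25, k=5, p₀=1/5=0.2000
P(X≥5) from Σ C(n,i)·p₀^i·(1−p₀)^(n−i)
p-value (one-sided, H₁ greater) = 0.57933
At α=0.05: p ≥ α → fail to reject H₀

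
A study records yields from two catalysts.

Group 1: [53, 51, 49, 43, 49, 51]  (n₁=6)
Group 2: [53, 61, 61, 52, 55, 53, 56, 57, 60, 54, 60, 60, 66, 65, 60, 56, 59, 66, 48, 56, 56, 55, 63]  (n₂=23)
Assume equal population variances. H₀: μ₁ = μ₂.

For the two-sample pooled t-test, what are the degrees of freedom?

degrees of freedom = 27

df = n₁ + n₂ − 2 = 6 + 23 − 2 = 27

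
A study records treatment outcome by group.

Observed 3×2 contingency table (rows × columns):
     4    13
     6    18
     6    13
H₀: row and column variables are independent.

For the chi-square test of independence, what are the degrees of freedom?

degrees of freedom = 2

df = (r−1)(c−1) = (3−1)·(2−1) = 2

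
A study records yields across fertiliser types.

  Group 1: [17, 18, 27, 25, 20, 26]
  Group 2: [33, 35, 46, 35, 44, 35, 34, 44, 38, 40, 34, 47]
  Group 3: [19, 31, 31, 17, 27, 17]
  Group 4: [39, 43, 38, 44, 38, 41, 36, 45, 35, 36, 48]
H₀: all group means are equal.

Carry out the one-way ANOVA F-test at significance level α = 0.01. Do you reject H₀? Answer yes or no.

reject H₀: yes

Group means [22.17, 38.75, 23.67, 40.27], grand mean 33.800
SSB = Σnᵢ(x̄ᵢ−x̄)² = 2183.002; SSW = ΣΣ(x−x̄ᵢ)² = 802.598
MSB = 2183.002/3 = 727.6672; MSW = 802.598/31 = 25.8903
F = MSB/MSW = 28.1058
df = (3, 31)
p-value (upper-tail) = 0.00000
At α=0.01: p < α → reject H₀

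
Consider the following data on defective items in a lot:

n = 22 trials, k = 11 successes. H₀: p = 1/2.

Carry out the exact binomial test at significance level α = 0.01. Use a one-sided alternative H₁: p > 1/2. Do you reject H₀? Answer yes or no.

reject H₀: no

Exact binomial: n=22, k=11, p₀=1/2=0.5000
P(X≥11) from Σ C(n,i)·p₀^i·(1−p₀)^(n−i)
p-value (one-sided, H₁ greater) = 0.58409
At α=0.01: p ≥ α → fail to reject H₀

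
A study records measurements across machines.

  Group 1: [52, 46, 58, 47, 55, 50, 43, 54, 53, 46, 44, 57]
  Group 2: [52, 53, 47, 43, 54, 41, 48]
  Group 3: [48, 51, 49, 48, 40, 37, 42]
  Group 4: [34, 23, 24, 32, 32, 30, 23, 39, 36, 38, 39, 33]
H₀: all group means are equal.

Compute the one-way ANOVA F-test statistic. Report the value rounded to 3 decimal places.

test statistic = 26.834

Group means [50.42, 48.29, 45.00, 31.92], grand mean 43.184
SSB = Σnᵢ(x̄ᵢ−x̄)² = 2356.449; SSW = ΣΣ(x−x̄ᵢ)² = 995.262
MSB = 2356.449/3 = 785.4829; MSW = 995.262/34 = 29.2724
F = MSB/MSW = 26.8336
df = (3, 34)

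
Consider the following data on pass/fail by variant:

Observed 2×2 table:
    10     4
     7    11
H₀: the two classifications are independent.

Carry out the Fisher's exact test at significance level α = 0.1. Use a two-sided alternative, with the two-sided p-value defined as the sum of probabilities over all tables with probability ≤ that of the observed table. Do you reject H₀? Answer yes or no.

reject H₀: yes

Margins: r₁=14, r₂=18, c₁=17, c₂=15, n=32
p_obs = C(14,10)·C(18,7)/C(32,17); sum pmf over tables with pmf ≤ p_obs
p-value (two-sided) = 0.08697
At α=0.1: p < α → reject H₀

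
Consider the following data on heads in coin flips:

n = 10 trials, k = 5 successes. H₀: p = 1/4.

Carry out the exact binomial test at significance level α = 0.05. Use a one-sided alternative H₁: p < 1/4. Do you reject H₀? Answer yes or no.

Exact binomial: n=10, k=5, p₀=1/4=0.2500
P(X≤5) from Σ C(n,i)·p₀^i·(1−p₀)^(n−i)
p-value (one-sided, H₁ less) = 0.98027
At α=0.05: p ≥ α → fail to reject H₀

reject H₀: no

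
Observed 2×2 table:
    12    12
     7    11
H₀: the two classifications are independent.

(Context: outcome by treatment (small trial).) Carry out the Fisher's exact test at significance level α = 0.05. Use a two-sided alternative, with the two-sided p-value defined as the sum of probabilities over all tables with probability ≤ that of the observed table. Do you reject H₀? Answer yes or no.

Margins: r₁=24, r₂=18, c₁=19, c₂=23, n=42
p_obs = C(24,12)·C(18,7)/C(42,19); sum pmf over tables with pmf ≤ p_obs
p-value (two-sided) = 0.54209
At α=0.05: p ≥ α → fail to reject H₀

reject H₀: no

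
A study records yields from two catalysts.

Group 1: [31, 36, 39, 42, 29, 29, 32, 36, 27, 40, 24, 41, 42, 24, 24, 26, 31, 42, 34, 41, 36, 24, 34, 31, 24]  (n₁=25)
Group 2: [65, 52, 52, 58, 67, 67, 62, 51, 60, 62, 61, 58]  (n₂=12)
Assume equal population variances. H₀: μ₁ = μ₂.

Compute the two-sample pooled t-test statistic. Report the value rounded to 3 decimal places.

x̄₁=32.760, s₁=6.515, n₁=25
x̄₂=59.583, s₂=5.616, n₂=12
s_p² = [24·6.515² + 11·5.616²]/35 = 39.0136
SE = √(s_p²·(1/25+1/12)) = 2.1936
t = (32.760−59.583)/2.1936 = -12.2283
df = 35

test statistic = -12.228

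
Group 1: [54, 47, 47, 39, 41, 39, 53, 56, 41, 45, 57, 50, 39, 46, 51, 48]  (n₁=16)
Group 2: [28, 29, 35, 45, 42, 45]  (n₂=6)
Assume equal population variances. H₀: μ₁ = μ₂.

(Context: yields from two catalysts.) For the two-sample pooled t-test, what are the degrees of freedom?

degrees of freedom = 20

df = n₁ + n₂ − 2 = 16 + 6 − 2 = 20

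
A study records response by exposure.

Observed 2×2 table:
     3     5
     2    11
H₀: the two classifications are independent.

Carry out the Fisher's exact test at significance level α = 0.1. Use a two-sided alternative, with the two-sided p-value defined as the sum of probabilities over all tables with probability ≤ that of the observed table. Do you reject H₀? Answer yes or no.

Margins: r₁=8, r₂=13, c₁=5, c₂=16, n=21
p_obs = C(8,3)·C(13,2)/C(21,5); sum pmf over tables with pmf ≤ p_obs
p-value (two-sided) = 0.32537
At α=0.1: p ≥ α → fail to reject H₀

reject H₀: no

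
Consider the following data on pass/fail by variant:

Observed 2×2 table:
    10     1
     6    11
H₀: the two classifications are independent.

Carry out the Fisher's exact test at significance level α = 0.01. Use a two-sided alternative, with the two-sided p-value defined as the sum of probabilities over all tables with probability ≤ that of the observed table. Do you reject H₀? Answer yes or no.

reject H₀: yes

Margins: r₁=11, r₂=17, c₁=16, c₂=12, n=28
p_obs = C(11,10)·C(17,6)/C(28,16); sum pmf over tables with pmf ≤ p_obs
p-value (two-sided) = 0.00596
At α=0.01: p < α → reject H₀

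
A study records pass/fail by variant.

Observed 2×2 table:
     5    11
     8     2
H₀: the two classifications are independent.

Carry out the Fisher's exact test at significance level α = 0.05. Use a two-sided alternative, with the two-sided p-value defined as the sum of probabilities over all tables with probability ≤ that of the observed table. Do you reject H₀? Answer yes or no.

Margins: r₁=16, r₂=10, c₁=13, c₂=13, n=26
p_obs = C(16,5)·C(10,8)/C(26,13); sum pmf over tables with pmf ≤ p_obs
p-value (two-sided) = 0.04141
At α=0.05: p < α → reject H₀

reject H₀: yes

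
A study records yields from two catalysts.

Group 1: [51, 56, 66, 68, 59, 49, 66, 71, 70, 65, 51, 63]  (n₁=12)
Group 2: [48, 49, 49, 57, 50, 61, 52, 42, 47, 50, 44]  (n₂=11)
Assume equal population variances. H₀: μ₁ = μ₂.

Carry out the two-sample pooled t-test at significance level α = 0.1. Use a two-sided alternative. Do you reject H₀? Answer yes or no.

reject H₀: yes

x̄₁=61.250, s₁=7.818, n₁=12
x̄₂=49.909, s₂=5.375, n₂=11
s_p² = [11·7.818² + 10·5.375²]/21 = 45.7695
SE = √(s_p²·(1/12+1/11)) = 2.8240
t = (61.250−49.909)/2.8240 = 4.0159
df = 21
p-value (two-sided) = 0.00063
At α=0.1: p < α → reject H₀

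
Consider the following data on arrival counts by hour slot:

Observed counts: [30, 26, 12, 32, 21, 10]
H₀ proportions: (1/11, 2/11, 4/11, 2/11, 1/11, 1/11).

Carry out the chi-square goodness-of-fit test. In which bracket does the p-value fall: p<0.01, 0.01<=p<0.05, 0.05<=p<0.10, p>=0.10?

n = 131; E_i = n·p_i = [11.91, 23.82, 47.64, 23.82, 11.91, 11.91]
χ² = (30−11.91)²/11.91 + (26−23.82)²/23.82 + (12−47.64)²/47.64 + (32−23.82)²/23.82 + (21−11.91)²/11.91 + (10−11.91)²/11.91 = 64.3969
df = 5
p-value (upper-tail) = 0.00000
→ bracket: p<0.01

p-value bracket: p<0.01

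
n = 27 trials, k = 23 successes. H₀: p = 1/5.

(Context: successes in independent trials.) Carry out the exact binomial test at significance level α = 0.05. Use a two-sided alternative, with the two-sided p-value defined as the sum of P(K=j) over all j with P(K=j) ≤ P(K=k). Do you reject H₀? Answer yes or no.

reject H₀: yes

Exact binomial: n=27, k=23, p₀=1/5=0.2000
P(X=j) = C(n,j)·p₀^j·(1−p₀)^(n−j); p = Σ P(X=j) over j with P(X=j) ≤ P(X=23)
p-value (two-sided) = 0.00000
At α=0.05: p < α → reject H₀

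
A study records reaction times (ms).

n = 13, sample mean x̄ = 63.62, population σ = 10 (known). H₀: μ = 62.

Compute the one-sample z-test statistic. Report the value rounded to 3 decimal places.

SE = σ/√n = 10/√13 = 2.7735
z = (x̄−μ₀)/SE = (63.62−62)/2.7735 = 0.5841

test statistic = 0.584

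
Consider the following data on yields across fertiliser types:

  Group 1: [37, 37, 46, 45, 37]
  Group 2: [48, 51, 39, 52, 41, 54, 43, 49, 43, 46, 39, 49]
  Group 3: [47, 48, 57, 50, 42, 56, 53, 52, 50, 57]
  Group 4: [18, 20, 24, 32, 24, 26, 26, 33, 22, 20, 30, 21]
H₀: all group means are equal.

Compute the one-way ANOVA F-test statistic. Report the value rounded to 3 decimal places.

test statistic = 62.274

Group means [40.40, 46.17, 51.20, 24.67], grand mean 40.103
SSB = Σnᵢ(x̄ᵢ−x̄)² = 4532.456; SSW = ΣΣ(x−x̄ᵢ)² = 849.133
MSB = 4532.456/3 = 1510.8188; MSW = 849.133/35 = 24.2610
F = MSB/MSW = 62.2737
df = (3, 35)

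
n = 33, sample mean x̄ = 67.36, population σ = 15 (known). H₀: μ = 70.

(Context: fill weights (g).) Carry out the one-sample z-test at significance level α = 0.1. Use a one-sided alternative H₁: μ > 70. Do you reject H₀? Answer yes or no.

SE = σ/√n = 15/√33 = 2.6112
z = (x̄−μ₀)/SE = (67.36−70)/2.6112 = -1.0110
p-value (one-sided, H₁ greater) = 0.84400
At α=0.1: p ≥ α → fail to reject H₀

reject H₀: no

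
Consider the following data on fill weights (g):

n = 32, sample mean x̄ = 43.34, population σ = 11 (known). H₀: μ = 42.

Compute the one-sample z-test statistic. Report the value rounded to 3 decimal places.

SE = σ/√n = 11/√32 = 1.9445
z = (x̄−μ₀)/SE = (43.34−42)/1.9445 = 0.6891

test statistic = 0.689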